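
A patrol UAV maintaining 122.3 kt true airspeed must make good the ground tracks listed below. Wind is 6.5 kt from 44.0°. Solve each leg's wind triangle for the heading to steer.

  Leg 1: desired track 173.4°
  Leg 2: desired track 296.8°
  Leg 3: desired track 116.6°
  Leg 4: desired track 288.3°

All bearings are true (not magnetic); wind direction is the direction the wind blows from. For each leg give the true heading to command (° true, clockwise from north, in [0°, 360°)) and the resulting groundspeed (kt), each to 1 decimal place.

Leg 1: heading=171.0°, groundspeed=126.3 kt
Leg 2: heading=299.7°, groundspeed=124.1 kt
Leg 3: heading=113.7°, groundspeed=120.2 kt
Leg 4: heading=291.0°, groundspeed=125.0 kt

Leg 1: desired track 173.4°; wind correction -2.4° → command heading 171.0°, groundspeed 126.3 kt
Leg 2: desired track 296.8°; wind correction +2.9° → command heading 299.7°, groundspeed 124.1 kt
Leg 3: desired track 116.6°; wind correction -2.9° → command heading 113.7°, groundspeed 120.2 kt
Leg 4: desired track 288.3°; wind correction +2.7° → command heading 291.0°, groundspeed 125.0 kt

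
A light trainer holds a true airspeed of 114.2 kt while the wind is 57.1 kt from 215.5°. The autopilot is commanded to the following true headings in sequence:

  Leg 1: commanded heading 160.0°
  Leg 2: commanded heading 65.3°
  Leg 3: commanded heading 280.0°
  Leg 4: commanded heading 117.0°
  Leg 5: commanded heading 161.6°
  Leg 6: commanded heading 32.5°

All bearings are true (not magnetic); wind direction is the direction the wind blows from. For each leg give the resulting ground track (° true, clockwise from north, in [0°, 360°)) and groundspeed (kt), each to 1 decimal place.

Leg 1: track=130.1°, groundspeed=94.4 kt
Leg 2: track=55.5°, groundspeed=166.2 kt
Leg 3: track=309.9°, groundspeed=103.4 kt
Leg 4: track=92.3°, groundspeed=135.0 kt
Leg 5: track=131.8°, groundspeed=92.8 kt
Leg 6: track=33.5°, groundspeed=171.2 kt

Leg 1: heading 160.0°; drift -29.9° → track 130.1°, groundspeed 94.4 kt
Leg 2: heading 65.3°; drift -9.8° → track 55.5°, groundspeed 166.2 kt
Leg 3: heading 280.0°; drift +29.9° → track 309.9°, groundspeed 103.4 kt
Leg 4: heading 117.0°; drift -24.7° → track 92.3°, groundspeed 135.0 kt
Leg 5: heading 161.6°; drift -29.8° → track 131.8°, groundspeed 92.8 kt
Leg 6: heading 32.5°; drift +1.0° → track 33.5°, groundspeed 171.2 kt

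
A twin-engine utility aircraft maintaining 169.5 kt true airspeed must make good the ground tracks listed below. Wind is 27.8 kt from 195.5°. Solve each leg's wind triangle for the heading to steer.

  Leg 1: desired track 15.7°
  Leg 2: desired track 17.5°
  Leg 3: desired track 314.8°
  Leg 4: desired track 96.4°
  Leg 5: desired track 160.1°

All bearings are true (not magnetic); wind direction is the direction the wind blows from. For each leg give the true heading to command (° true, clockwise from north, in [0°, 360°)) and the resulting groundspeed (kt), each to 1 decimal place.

Leg 1: heading=15.7°, groundspeed=197.3 kt
Leg 2: heading=17.8°, groundspeed=197.3 kt
Leg 3: heading=306.6°, groundspeed=181.4 kt
Leg 4: heading=105.7°, groundspeed=171.7 kt
Leg 5: heading=165.6°, groundspeed=146.1 kt

Leg 1: desired track 15.7°; wind correction +0.0° → command heading 15.7°, groundspeed 197.3 kt
Leg 2: desired track 17.5°; wind correction +0.3° → command heading 17.8°, groundspeed 197.3 kt
Leg 3: desired track 314.8°; wind correction -8.2° → command heading 306.6°, groundspeed 181.4 kt
Leg 4: desired track 96.4°; wind correction +9.3° → command heading 105.7°, groundspeed 171.7 kt
Leg 5: desired track 160.1°; wind correction +5.5° → command heading 165.6°, groundspeed 146.1 kt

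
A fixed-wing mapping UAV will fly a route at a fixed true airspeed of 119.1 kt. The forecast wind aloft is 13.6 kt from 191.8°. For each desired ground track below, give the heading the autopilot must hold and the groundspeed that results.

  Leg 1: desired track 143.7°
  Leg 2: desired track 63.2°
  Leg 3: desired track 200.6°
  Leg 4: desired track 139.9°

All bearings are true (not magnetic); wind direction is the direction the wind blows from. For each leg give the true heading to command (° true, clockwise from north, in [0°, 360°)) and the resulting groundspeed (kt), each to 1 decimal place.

Leg 1: desired track 143.7°; wind correction +4.9° → command heading 148.6°, groundspeed 109.6 kt
Leg 2: desired track 63.2°; wind correction +5.1° → command heading 68.3°, groundspeed 127.1 kt
Leg 3: desired track 200.6°; wind correction -1.0° → command heading 199.6°, groundspeed 105.6 kt
Leg 4: desired track 139.9°; wind correction +5.2° → command heading 145.1°, groundspeed 110.2 kt

Leg 1: heading=148.6°, groundspeed=109.6 kt
Leg 2: heading=68.3°, groundspeed=127.1 kt
Leg 3: heading=199.6°, groundspeed=105.6 kt
Leg 4: heading=145.1°, groundspeed=110.2 kt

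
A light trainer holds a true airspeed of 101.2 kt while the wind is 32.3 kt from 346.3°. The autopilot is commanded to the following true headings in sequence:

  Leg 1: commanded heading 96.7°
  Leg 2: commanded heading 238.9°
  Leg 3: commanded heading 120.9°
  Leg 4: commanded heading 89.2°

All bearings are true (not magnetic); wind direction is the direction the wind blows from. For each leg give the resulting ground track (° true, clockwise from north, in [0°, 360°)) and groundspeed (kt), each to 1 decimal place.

Leg 1: track=111.8°, groundspeed=116.5 kt
Leg 2: track=223.4°, groundspeed=115.1 kt
Leg 3: track=131.4°, groundspeed=126.0 kt
Leg 4: track=105.4°, groundspeed=112.9 kt

Leg 1: heading 96.7°; drift +15.1° → track 111.8°, groundspeed 116.5 kt
Leg 2: heading 238.9°; drift -15.5° → track 223.4°, groundspeed 115.1 kt
Leg 3: heading 120.9°; drift +10.5° → track 131.4°, groundspeed 126.0 kt
Leg 4: heading 89.2°; drift +16.2° → track 105.4°, groundspeed 112.9 kt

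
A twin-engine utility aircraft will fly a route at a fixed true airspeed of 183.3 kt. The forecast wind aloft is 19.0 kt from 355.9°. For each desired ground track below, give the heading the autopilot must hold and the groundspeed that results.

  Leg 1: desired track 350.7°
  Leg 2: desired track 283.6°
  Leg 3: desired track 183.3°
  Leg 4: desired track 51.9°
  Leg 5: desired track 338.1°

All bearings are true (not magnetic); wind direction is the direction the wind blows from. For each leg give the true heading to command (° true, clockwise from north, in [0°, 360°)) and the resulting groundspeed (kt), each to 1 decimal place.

Leg 1: desired track 350.7°; wind correction +0.5° → command heading 351.2°, groundspeed 164.4 kt
Leg 2: desired track 283.6°; wind correction +5.7° → command heading 289.3°, groundspeed 176.6 kt
Leg 3: desired track 183.3°; wind correction +0.8° → command heading 184.1°, groundspeed 202.1 kt
Leg 4: desired track 51.9°; wind correction -4.9° → command heading 47.0°, groundspeed 172.0 kt
Leg 5: desired track 338.1°; wind correction +1.8° → command heading 339.9°, groundspeed 165.1 kt

Leg 1: heading=351.2°, groundspeed=164.4 kt
Leg 2: heading=289.3°, groundspeed=176.6 kt
Leg 3: heading=184.1°, groundspeed=202.1 kt
Leg 4: heading=47.0°, groundspeed=172.0 kt
Leg 5: heading=339.9°, groundspeed=165.1 kt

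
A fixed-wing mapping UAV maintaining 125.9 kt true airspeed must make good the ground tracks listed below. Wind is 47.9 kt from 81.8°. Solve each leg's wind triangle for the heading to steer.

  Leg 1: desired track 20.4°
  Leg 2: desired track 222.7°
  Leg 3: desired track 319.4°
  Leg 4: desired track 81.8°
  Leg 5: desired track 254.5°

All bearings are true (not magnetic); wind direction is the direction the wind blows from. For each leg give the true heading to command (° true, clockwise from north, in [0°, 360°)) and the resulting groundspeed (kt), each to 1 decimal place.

Leg 1: heading=39.9°, groundspeed=95.7 kt
Leg 2: heading=208.8°, groundspeed=159.4 kt
Leg 3: heading=338.1°, groundspeed=144.9 kt
Leg 4: heading=81.8°, groundspeed=78.0 kt
Leg 5: heading=251.7°, groundspeed=173.3 kt

Leg 1: desired track 20.4°; wind correction +19.5° → command heading 39.9°, groundspeed 95.7 kt
Leg 2: desired track 222.7°; wind correction -13.9° → command heading 208.8°, groundspeed 159.4 kt
Leg 3: desired track 319.4°; wind correction +18.7° → command heading 338.1°, groundspeed 144.9 kt
Leg 4: desired track 81.8°; wind correction +0.0° → command heading 81.8°, groundspeed 78.0 kt
Leg 5: desired track 254.5°; wind correction -2.8° → command heading 251.7°, groundspeed 173.3 kt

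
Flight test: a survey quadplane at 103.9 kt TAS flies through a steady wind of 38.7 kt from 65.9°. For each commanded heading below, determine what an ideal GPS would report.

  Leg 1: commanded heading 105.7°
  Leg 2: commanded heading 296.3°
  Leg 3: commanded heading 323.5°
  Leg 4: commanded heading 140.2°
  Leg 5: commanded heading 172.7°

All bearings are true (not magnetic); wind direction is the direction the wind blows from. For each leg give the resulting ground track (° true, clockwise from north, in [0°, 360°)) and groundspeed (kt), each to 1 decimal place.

Leg 1: heading 105.7°; drift +18.5° → track 124.2°, groundspeed 78.2 kt
Leg 2: heading 296.3°; drift -13.1° → track 283.2°, groundspeed 132.0 kt
Leg 3: heading 323.5°; drift -18.6° → track 304.9°, groundspeed 118.4 kt
Leg 4: heading 140.2°; drift +21.7° → track 161.9°, groundspeed 100.6 kt
Leg 5: heading 172.7°; drift +17.8° → track 190.5°, groundspeed 120.9 kt

Leg 1: track=124.2°, groundspeed=78.2 kt
Leg 2: track=283.2°, groundspeed=132.0 kt
Leg 3: track=304.9°, groundspeed=118.4 kt
Leg 4: track=161.9°, groundspeed=100.6 kt
Leg 5: track=190.5°, groundspeed=120.9 kt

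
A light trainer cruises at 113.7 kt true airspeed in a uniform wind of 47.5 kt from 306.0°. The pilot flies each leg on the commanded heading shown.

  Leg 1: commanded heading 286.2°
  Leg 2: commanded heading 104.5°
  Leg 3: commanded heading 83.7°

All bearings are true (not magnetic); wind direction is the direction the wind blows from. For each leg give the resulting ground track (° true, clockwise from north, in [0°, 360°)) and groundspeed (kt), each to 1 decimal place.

Leg 1: heading 286.2°; drift -13.1° → track 273.1°, groundspeed 70.9 kt
Leg 2: heading 104.5°; drift +6.3° → track 110.8°, groundspeed 158.9 kt
Leg 3: heading 83.7°; drift +12.1° → track 95.8°, groundspeed 152.2 kt

Leg 1: track=273.1°, groundspeed=70.9 kt
Leg 2: track=110.8°, groundspeed=158.9 kt
Leg 3: track=95.8°, groundspeed=152.2 kt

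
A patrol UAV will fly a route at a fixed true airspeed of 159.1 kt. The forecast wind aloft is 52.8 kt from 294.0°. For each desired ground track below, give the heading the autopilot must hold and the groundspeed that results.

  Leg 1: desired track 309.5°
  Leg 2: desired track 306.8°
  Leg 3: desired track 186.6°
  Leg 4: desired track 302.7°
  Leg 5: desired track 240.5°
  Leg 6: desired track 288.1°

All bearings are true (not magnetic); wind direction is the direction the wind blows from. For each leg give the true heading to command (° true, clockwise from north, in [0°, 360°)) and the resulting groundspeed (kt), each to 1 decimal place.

Leg 1: heading=304.4°, groundspeed=107.6 kt
Leg 2: heading=302.6°, groundspeed=107.2 kt
Leg 3: heading=205.1°, groundspeed=166.7 kt
Leg 4: heading=299.8°, groundspeed=106.7 kt
Leg 5: heading=256.0°, groundspeed=121.9 kt
Leg 6: heading=290.1°, groundspeed=106.5 kt

Leg 1: desired track 309.5°; wind correction -5.1° → command heading 304.4°, groundspeed 107.6 kt
Leg 2: desired track 306.8°; wind correction -4.2° → command heading 302.6°, groundspeed 107.2 kt
Leg 3: desired track 186.6°; wind correction +18.5° → command heading 205.1°, groundspeed 166.7 kt
Leg 4: desired track 302.7°; wind correction -2.9° → command heading 299.8°, groundspeed 106.7 kt
Leg 5: desired track 240.5°; wind correction +15.5° → command heading 256.0°, groundspeed 121.9 kt
Leg 6: desired track 288.1°; wind correction +2.0° → command heading 290.1°, groundspeed 106.5 kt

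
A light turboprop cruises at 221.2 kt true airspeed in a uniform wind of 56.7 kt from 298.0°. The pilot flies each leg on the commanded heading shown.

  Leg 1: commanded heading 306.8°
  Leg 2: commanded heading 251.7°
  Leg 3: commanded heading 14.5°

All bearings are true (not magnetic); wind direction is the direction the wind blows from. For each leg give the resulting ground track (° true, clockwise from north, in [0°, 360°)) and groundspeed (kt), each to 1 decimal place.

Leg 1: track=309.8°, groundspeed=165.4 kt
Leg 2: track=239.0°, groundspeed=186.6 kt
Leg 3: track=29.3°, groundspeed=215.1 kt

Leg 1: heading 306.8°; drift +3.0° → track 309.8°, groundspeed 165.4 kt
Leg 2: heading 251.7°; drift -12.7° → track 239.0°, groundspeed 186.6 kt
Leg 3: heading 14.5°; drift +14.8° → track 29.3°, groundspeed 215.1 kt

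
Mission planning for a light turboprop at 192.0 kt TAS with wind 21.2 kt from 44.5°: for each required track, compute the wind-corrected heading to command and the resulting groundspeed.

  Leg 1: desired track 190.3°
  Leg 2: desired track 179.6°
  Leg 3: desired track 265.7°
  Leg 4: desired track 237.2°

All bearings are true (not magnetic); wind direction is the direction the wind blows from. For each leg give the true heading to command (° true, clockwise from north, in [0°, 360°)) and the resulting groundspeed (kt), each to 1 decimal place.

Leg 1: desired track 190.3°; wind correction -3.6° → command heading 186.7°, groundspeed 209.2 kt
Leg 2: desired track 179.6°; wind correction -4.5° → command heading 175.1°, groundspeed 206.4 kt
Leg 3: desired track 265.7°; wind correction +4.2° → command heading 269.9°, groundspeed 207.4 kt
Leg 4: desired track 237.2°; wind correction +1.4° → command heading 238.6°, groundspeed 212.6 kt

Leg 1: heading=186.7°, groundspeed=209.2 kt
Leg 2: heading=175.1°, groundspeed=206.4 kt
Leg 3: heading=269.9°, groundspeed=207.4 kt
Leg 4: heading=238.6°, groundspeed=212.6 kt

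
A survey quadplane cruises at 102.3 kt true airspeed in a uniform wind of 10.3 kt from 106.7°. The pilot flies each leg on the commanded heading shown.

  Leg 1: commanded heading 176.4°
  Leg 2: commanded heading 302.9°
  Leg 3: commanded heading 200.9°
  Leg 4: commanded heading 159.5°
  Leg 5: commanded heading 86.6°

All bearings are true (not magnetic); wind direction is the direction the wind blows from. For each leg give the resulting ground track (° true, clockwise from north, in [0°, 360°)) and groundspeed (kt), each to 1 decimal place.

Leg 1: track=182.0°, groundspeed=99.2 kt
Leg 2: track=301.4°, groundspeed=112.2 kt
Leg 3: track=206.6°, groundspeed=103.6 kt
Leg 4: track=164.4°, groundspeed=96.4 kt
Leg 5: track=84.4°, groundspeed=92.7 kt

Leg 1: heading 176.4°; drift +5.6° → track 182.0°, groundspeed 99.2 kt
Leg 2: heading 302.9°; drift -1.5° → track 301.4°, groundspeed 112.2 kt
Leg 3: heading 200.9°; drift +5.7° → track 206.6°, groundspeed 103.6 kt
Leg 4: heading 159.5°; drift +4.9° → track 164.4°, groundspeed 96.4 kt
Leg 5: heading 86.6°; drift -2.2° → track 84.4°, groundspeed 92.7 kt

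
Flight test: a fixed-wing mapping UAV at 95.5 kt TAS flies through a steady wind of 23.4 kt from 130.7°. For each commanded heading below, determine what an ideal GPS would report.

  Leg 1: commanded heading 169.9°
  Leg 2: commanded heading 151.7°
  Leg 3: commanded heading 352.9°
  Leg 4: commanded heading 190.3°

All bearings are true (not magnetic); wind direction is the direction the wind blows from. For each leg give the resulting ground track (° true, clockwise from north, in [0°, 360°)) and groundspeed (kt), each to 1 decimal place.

Leg 1: heading 169.9°; drift +10.8° → track 180.7°, groundspeed 78.8 kt
Leg 2: heading 151.7°; drift +6.5° → track 158.2°, groundspeed 74.1 kt
Leg 3: heading 352.9°; drift -7.9° → track 345.0°, groundspeed 113.9 kt
Leg 4: heading 190.3°; drift +13.6° → track 203.9°, groundspeed 86.1 kt

Leg 1: track=180.7°, groundspeed=78.8 kt
Leg 2: track=158.2°, groundspeed=74.1 kt
Leg 3: track=345.0°, groundspeed=113.9 kt
Leg 4: track=203.9°, groundspeed=86.1 kt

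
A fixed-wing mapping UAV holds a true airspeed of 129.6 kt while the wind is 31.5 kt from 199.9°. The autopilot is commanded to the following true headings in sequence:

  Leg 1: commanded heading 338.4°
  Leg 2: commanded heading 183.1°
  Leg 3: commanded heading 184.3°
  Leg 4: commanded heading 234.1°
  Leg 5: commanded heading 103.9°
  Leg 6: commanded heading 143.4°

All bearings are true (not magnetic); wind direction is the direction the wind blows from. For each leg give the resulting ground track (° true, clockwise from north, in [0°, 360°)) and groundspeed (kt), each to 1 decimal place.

Leg 1: heading 338.4°; drift +7.8° → track 346.2°, groundspeed 154.6 kt
Leg 2: heading 183.1°; drift -5.2° → track 177.9°, groundspeed 99.9 kt
Leg 3: heading 184.3°; drift -4.9° → track 179.4°, groundspeed 99.6 kt
Leg 4: heading 234.1°; drift +9.7° → track 243.8°, groundspeed 105.0 kt
Leg 5: heading 103.9°; drift -13.3° → track 90.6°, groundspeed 136.5 kt
Leg 6: heading 143.4°; drift -13.2° → track 130.2°, groundspeed 115.2 kt

Leg 1: track=346.2°, groundspeed=154.6 kt
Leg 2: track=177.9°, groundspeed=99.9 kt
Leg 3: track=179.4°, groundspeed=99.6 kt
Leg 4: track=243.8°, groundspeed=105.0 kt
Leg 5: track=90.6°, groundspeed=136.5 kt
Leg 6: track=130.2°, groundspeed=115.2 kt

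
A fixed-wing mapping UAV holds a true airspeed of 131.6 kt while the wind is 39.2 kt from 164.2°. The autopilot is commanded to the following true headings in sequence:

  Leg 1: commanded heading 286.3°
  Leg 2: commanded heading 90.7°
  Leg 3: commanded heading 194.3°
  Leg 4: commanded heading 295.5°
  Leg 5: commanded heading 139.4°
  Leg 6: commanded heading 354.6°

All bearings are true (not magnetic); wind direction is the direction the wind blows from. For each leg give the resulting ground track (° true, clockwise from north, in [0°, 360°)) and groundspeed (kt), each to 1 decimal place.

Leg 1: track=298.6°, groundspeed=156.0 kt
Leg 2: track=73.4°, groundspeed=126.2 kt
Leg 3: track=205.7°, groundspeed=99.6 kt
Leg 4: track=306.1°, groundspeed=160.2 kt
Leg 5: track=129.7°, groundspeed=97.4 kt
Leg 6: track=352.2°, groundspeed=170.3 kt

Leg 1: heading 286.3°; drift +12.3° → track 298.6°, groundspeed 156.0 kt
Leg 2: heading 90.7°; drift -17.3° → track 73.4°, groundspeed 126.2 kt
Leg 3: heading 194.3°; drift +11.4° → track 205.7°, groundspeed 99.6 kt
Leg 4: heading 295.5°; drift +10.6° → track 306.1°, groundspeed 160.2 kt
Leg 5: heading 139.4°; drift -9.7° → track 129.7°, groundspeed 97.4 kt
Leg 6: heading 354.6°; drift -2.4° → track 352.2°, groundspeed 170.3 kt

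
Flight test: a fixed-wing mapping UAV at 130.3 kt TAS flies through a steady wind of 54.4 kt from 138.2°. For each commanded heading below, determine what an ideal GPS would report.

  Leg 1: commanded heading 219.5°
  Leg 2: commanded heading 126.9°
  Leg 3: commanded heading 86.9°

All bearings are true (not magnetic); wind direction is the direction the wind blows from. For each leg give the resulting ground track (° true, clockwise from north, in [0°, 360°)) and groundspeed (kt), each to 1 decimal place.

Leg 1: heading 219.5°; drift +23.8° → track 243.3°, groundspeed 133.4 kt
Leg 2: heading 126.9°; drift -7.9° → track 119.0°, groundspeed 77.7 kt
Leg 3: heading 86.9°; drift -23.8° → track 63.1°, groundspeed 105.2 kt

Leg 1: track=243.3°, groundspeed=133.4 kt
Leg 2: track=119.0°, groundspeed=77.7 kt
Leg 3: track=63.1°, groundspeed=105.2 kt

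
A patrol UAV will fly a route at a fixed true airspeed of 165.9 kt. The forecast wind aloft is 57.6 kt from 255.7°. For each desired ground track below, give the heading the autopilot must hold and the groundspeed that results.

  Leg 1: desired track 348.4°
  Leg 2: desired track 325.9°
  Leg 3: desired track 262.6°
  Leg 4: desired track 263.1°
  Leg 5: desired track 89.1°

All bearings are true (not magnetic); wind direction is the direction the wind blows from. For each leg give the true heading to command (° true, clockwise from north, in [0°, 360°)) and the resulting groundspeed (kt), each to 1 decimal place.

Leg 1: heading=328.1°, groundspeed=158.3 kt
Leg 2: heading=306.8°, groundspeed=137.3 kt
Leg 3: heading=260.2°, groundspeed=108.6 kt
Leg 4: heading=260.5°, groundspeed=108.6 kt
Leg 5: heading=93.7°, groundspeed=221.4 kt

Leg 1: desired track 348.4°; wind correction -20.3° → command heading 328.1°, groundspeed 158.3 kt
Leg 2: desired track 325.9°; wind correction -19.1° → command heading 306.8°, groundspeed 137.3 kt
Leg 3: desired track 262.6°; wind correction -2.4° → command heading 260.2°, groundspeed 108.6 kt
Leg 4: desired track 263.1°; wind correction -2.6° → command heading 260.5°, groundspeed 108.6 kt
Leg 5: desired track 89.1°; wind correction +4.6° → command heading 93.7°, groundspeed 221.4 kt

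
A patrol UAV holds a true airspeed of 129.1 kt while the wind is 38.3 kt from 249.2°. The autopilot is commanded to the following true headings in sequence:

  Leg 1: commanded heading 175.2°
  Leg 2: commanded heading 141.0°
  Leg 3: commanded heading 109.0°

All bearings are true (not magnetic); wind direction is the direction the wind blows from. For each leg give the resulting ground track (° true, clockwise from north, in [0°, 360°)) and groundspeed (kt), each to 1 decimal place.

Leg 1: heading 175.2°; drift -17.3° → track 157.9°, groundspeed 124.1 kt
Leg 2: heading 141.0°; drift -14.5° → track 126.5°, groundspeed 145.7 kt
Leg 3: heading 109.0°; drift -8.8° → track 100.2°, groundspeed 160.4 kt

Leg 1: track=157.9°, groundspeed=124.1 kt
Leg 2: track=126.5°, groundspeed=145.7 kt
Leg 3: track=100.2°, groundspeed=160.4 kt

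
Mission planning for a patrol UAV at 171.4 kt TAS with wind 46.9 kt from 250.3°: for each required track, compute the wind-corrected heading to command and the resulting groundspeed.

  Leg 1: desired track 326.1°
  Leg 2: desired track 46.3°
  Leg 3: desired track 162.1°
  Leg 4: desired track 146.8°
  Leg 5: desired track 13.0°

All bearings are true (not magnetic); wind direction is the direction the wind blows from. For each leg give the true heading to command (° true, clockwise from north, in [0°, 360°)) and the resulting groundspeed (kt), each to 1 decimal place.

Leg 1: heading=310.7°, groundspeed=153.8 kt
Leg 2: heading=39.9°, groundspeed=213.2 kt
Leg 3: heading=178.0°, groundspeed=163.4 kt
Leg 4: heading=162.2°, groundspeed=176.2 kt
Leg 5: heading=359.7°, groundspeed=192.1 kt

Leg 1: desired track 326.1°; wind correction -15.4° → command heading 310.7°, groundspeed 153.8 kt
Leg 2: desired track 46.3°; wind correction -6.4° → command heading 39.9°, groundspeed 213.2 kt
Leg 3: desired track 162.1°; wind correction +15.9° → command heading 178.0°, groundspeed 163.4 kt
Leg 4: desired track 146.8°; wind correction +15.4° → command heading 162.2°, groundspeed 176.2 kt
Leg 5: desired track 13.0°; wind correction -13.3° → command heading 359.7°, groundspeed 192.1 kt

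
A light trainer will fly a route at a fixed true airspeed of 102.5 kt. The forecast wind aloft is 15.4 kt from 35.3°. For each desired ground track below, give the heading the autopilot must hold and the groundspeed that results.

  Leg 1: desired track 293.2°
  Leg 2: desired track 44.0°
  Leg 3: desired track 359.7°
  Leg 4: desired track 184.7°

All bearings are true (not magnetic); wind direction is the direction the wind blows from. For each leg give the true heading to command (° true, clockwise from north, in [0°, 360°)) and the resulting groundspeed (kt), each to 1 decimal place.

Leg 1: desired track 293.2°; wind correction +8.4° → command heading 301.6°, groundspeed 104.6 kt
Leg 2: desired track 44.0°; wind correction -1.3° → command heading 42.7°, groundspeed 87.3 kt
Leg 3: desired track 359.7°; wind correction +5.0° → command heading 4.7°, groundspeed 89.6 kt
Leg 4: desired track 184.7°; wind correction -4.4° → command heading 180.3°, groundspeed 115.5 kt

Leg 1: heading=301.6°, groundspeed=104.6 kt
Leg 2: heading=42.7°, groundspeed=87.3 kt
Leg 3: heading=4.7°, groundspeed=89.6 kt
Leg 4: heading=180.3°, groundspeed=115.5 kt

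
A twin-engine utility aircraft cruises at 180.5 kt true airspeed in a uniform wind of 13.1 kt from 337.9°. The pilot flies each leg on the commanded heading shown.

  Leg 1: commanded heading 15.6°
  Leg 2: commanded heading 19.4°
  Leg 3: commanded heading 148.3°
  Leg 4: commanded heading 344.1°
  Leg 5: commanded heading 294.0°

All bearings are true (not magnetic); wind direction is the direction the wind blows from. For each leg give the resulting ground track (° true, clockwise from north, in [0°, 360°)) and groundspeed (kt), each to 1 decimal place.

Leg 1: heading 15.6°; drift +2.7° → track 18.3°, groundspeed 170.3 kt
Leg 2: heading 19.4°; drift +2.9° → track 22.3°, groundspeed 170.9 kt
Leg 3: heading 148.3°; drift +0.6° → track 148.9°, groundspeed 193.4 kt
Leg 4: heading 344.1°; drift +0.5° → track 344.6°, groundspeed 167.5 kt
Leg 5: heading 294.0°; drift -3.0° → track 291.0°, groundspeed 171.3 kt

Leg 1: track=18.3°, groundspeed=170.3 kt
Leg 2: track=22.3°, groundspeed=170.9 kt
Leg 3: track=148.9°, groundspeed=193.4 kt
Leg 4: track=344.6°, groundspeed=167.5 kt
Leg 5: track=291.0°, groundspeed=171.3 kt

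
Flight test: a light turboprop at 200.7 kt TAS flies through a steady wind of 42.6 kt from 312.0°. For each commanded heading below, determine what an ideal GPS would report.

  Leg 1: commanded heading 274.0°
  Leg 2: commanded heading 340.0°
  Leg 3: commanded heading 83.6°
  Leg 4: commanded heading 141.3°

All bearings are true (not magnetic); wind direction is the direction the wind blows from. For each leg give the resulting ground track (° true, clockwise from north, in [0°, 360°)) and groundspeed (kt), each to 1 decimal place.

Leg 1: heading 274.0°; drift -8.9° → track 265.1°, groundspeed 169.2 kt
Leg 2: heading 340.0°; drift +7.0° → track 347.0°, groundspeed 164.3 kt
Leg 3: heading 83.6°; drift +7.9° → track 91.5°, groundspeed 231.2 kt
Leg 4: heading 141.3°; drift -1.6° → track 139.7°, groundspeed 242.8 kt

Leg 1: track=265.1°, groundspeed=169.2 kt
Leg 2: track=347.0°, groundspeed=164.3 kt
Leg 3: track=91.5°, groundspeed=231.2 kt
Leg 4: track=139.7°, groundspeed=242.8 kt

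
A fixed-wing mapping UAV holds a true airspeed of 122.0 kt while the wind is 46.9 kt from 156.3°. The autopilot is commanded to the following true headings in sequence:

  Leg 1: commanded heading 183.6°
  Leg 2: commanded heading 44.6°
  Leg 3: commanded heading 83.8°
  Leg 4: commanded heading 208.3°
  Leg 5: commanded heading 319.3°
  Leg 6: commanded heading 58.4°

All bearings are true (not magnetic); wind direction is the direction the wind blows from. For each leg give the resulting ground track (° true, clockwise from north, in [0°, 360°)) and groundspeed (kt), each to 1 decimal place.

Leg 1: track=198.6°, groundspeed=83.2 kt
Leg 2: track=27.2°, groundspeed=146.0 kt
Leg 3: track=61.3°, groundspeed=116.8 kt
Leg 4: track=229.9°, groundspeed=100.2 kt
Leg 5: track=324.0°, groundspeed=167.4 kt
Leg 6: track=38.5°, groundspeed=136.6 kt

Leg 1: heading 183.6°; drift +15.0° → track 198.6°, groundspeed 83.2 kt
Leg 2: heading 44.6°; drift -17.4° → track 27.2°, groundspeed 146.0 kt
Leg 3: heading 83.8°; drift -22.5° → track 61.3°, groundspeed 116.8 kt
Leg 4: heading 208.3°; drift +21.6° → track 229.9°, groundspeed 100.2 kt
Leg 5: heading 319.3°; drift +4.7° → track 324.0°, groundspeed 167.4 kt
Leg 6: heading 58.4°; drift -19.9° → track 38.5°, groundspeed 136.6 kt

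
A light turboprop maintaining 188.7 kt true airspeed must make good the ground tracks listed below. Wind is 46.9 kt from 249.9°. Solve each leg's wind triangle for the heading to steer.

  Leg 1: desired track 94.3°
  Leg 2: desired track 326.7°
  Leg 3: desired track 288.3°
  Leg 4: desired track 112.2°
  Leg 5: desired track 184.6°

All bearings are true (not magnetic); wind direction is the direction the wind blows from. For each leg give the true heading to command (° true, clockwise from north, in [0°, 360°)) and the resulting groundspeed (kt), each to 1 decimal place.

Leg 1: heading=100.2°, groundspeed=230.4 kt
Leg 2: heading=312.7°, groundspeed=172.4 kt
Leg 3: heading=279.4°, groundspeed=149.7 kt
Leg 4: heading=121.8°, groundspeed=220.7 kt
Leg 5: heading=197.7°, groundspeed=164.2 kt

Leg 1: desired track 94.3°; wind correction +5.9° → command heading 100.2°, groundspeed 230.4 kt
Leg 2: desired track 326.7°; wind correction -14.0° → command heading 312.7°, groundspeed 172.4 kt
Leg 3: desired track 288.3°; wind correction -8.9° → command heading 279.4°, groundspeed 149.7 kt
Leg 4: desired track 112.2°; wind correction +9.6° → command heading 121.8°, groundspeed 220.7 kt
Leg 5: desired track 184.6°; wind correction +13.1° → command heading 197.7°, groundspeed 164.2 kt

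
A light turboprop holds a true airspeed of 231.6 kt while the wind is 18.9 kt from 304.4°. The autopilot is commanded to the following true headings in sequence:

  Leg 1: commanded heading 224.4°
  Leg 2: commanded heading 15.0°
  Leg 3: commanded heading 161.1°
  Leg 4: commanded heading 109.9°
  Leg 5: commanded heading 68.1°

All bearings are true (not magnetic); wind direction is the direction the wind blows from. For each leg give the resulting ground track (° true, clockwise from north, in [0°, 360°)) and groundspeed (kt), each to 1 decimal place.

Leg 1: track=219.7°, groundspeed=229.1 kt
Leg 2: track=19.5°, groundspeed=226.0 kt
Leg 3: track=158.5°, groundspeed=247.0 kt
Leg 4: track=111.0°, groundspeed=249.9 kt
Leg 5: track=71.8°, groundspeed=242.6 kt

Leg 1: heading 224.4°; drift -4.7° → track 219.7°, groundspeed 229.1 kt
Leg 2: heading 15.0°; drift +4.5° → track 19.5°, groundspeed 226.0 kt
Leg 3: heading 161.1°; drift -2.6° → track 158.5°, groundspeed 247.0 kt
Leg 4: heading 109.9°; drift +1.1° → track 111.0°, groundspeed 249.9 kt
Leg 5: heading 68.1°; drift +3.7° → track 71.8°, groundspeed 242.6 kt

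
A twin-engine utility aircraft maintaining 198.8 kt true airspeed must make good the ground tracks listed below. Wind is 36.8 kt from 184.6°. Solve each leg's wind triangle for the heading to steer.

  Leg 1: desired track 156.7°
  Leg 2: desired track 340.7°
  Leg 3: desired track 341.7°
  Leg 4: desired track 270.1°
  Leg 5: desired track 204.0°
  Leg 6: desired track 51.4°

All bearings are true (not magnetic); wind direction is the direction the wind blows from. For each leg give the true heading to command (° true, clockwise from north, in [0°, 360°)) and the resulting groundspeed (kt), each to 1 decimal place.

Leg 1: desired track 156.7°; wind correction +5.0° → command heading 161.7°, groundspeed 165.5 kt
Leg 2: desired track 340.7°; wind correction -4.3° → command heading 336.4°, groundspeed 231.9 kt
Leg 3: desired track 341.7°; wind correction -4.1° → command heading 337.6°, groundspeed 232.2 kt
Leg 4: desired track 270.1°; wind correction -10.6° → command heading 259.5°, groundspeed 192.5 kt
Leg 5: desired track 204.0°; wind correction -3.5° → command heading 200.5°, groundspeed 163.7 kt
Leg 6: desired track 51.4°; wind correction +7.8° → command heading 59.2°, groundspeed 222.2 kt

Leg 1: heading=161.7°, groundspeed=165.5 kt
Leg 2: heading=336.4°, groundspeed=231.9 kt
Leg 3: heading=337.6°, groundspeed=232.2 kt
Leg 4: heading=259.5°, groundspeed=192.5 kt
Leg 5: heading=200.5°, groundspeed=163.7 kt
Leg 6: heading=59.2°, groundspeed=222.2 kt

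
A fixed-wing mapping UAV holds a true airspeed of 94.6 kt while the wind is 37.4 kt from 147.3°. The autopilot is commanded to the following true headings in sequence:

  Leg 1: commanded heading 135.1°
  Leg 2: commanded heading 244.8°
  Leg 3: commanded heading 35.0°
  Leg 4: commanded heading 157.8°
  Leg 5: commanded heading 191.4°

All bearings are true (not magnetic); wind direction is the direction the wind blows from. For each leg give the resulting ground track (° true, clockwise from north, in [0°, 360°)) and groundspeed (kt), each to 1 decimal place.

Leg 1: track=127.3°, groundspeed=58.6 kt
Leg 2: track=265.2°, groundspeed=106.2 kt
Leg 3: track=17.4°, groundspeed=114.2 kt
Leg 4: track=164.5°, groundspeed=58.2 kt
Leg 5: track=212.4°, groundspeed=72.6 kt

Leg 1: heading 135.1°; drift -7.8° → track 127.3°, groundspeed 58.6 kt
Leg 2: heading 244.8°; drift +20.4° → track 265.2°, groundspeed 106.2 kt
Leg 3: heading 35.0°; drift -17.6° → track 17.4°, groundspeed 114.2 kt
Leg 4: heading 157.8°; drift +6.7° → track 164.5°, groundspeed 58.2 kt
Leg 5: heading 191.4°; drift +21.0° → track 212.4°, groundspeed 72.6 kt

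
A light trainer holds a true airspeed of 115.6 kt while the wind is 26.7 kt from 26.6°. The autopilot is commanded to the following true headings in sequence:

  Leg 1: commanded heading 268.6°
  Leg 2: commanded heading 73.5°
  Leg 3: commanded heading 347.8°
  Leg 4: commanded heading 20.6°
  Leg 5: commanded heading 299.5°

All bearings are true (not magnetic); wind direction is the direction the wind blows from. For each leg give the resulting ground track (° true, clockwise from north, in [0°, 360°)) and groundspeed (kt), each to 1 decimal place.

Leg 1: track=258.2°, groundspeed=130.3 kt
Leg 2: track=84.8°, groundspeed=99.3 kt
Leg 3: track=337.8°, groundspeed=96.3 kt
Leg 4: track=18.8°, groundspeed=89.1 kt
Leg 5: track=286.4°, groundspeed=117.3 kt

Leg 1: heading 268.6°; drift -10.4° → track 258.2°, groundspeed 130.3 kt
Leg 2: heading 73.5°; drift +11.3° → track 84.8°, groundspeed 99.3 kt
Leg 3: heading 347.8°; drift -10.0° → track 337.8°, groundspeed 96.3 kt
Leg 4: heading 20.6°; drift -1.8° → track 18.8°, groundspeed 89.1 kt
Leg 5: heading 299.5°; drift -13.1° → track 286.4°, groundspeed 117.3 kt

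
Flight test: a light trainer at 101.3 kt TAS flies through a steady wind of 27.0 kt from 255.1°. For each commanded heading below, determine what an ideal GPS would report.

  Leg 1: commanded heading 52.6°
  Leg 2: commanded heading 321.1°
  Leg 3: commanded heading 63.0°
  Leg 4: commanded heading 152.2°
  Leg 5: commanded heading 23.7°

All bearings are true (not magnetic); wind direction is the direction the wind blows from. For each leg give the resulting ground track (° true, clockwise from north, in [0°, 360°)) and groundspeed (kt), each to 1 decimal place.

Leg 1: heading 52.6°; drift +4.7° → track 57.3°, groundspeed 126.7 kt
Leg 2: heading 321.1°; drift +15.3° → track 336.4°, groundspeed 93.6 kt
Leg 3: heading 63.0°; drift +2.5° → track 65.5°, groundspeed 127.8 kt
Leg 4: heading 152.2°; drift -13.8° → track 138.4°, groundspeed 110.5 kt
Leg 5: heading 23.7°; drift +10.1° → track 33.8°, groundspeed 120.0 kt

Leg 1: track=57.3°, groundspeed=126.7 kt
Leg 2: track=336.4°, groundspeed=93.6 kt
Leg 3: track=65.5°, groundspeed=127.8 kt
Leg 4: track=138.4°, groundspeed=110.5 kt
Leg 5: track=33.8°, groundspeed=120.0 kt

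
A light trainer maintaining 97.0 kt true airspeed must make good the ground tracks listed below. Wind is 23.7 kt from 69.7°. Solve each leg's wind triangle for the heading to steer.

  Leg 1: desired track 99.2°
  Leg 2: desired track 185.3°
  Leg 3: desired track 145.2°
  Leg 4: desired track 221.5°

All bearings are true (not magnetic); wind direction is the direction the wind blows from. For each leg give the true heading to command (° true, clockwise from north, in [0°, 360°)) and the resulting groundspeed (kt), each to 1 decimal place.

Leg 1: heading=92.3°, groundspeed=75.7 kt
Leg 2: heading=172.6°, groundspeed=104.9 kt
Leg 3: heading=131.5°, groundspeed=88.3 kt
Leg 4: heading=214.9°, groundspeed=117.2 kt

Leg 1: desired track 99.2°; wind correction -6.9° → command heading 92.3°, groundspeed 75.7 kt
Leg 2: desired track 185.3°; wind correction -12.7° → command heading 172.6°, groundspeed 104.9 kt
Leg 3: desired track 145.2°; wind correction -13.7° → command heading 131.5°, groundspeed 88.3 kt
Leg 4: desired track 221.5°; wind correction -6.6° → command heading 214.9°, groundspeed 117.2 kt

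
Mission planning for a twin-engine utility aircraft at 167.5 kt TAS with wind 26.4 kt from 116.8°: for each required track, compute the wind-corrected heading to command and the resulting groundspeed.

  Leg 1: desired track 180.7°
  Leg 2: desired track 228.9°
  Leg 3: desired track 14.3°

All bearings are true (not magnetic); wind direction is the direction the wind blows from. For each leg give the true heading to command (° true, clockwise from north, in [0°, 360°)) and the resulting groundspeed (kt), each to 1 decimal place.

Leg 1: desired track 180.7°; wind correction -8.1° → command heading 172.6°, groundspeed 154.2 kt
Leg 2: desired track 228.9°; wind correction -8.4° → command heading 220.5°, groundspeed 175.6 kt
Leg 3: desired track 14.3°; wind correction +8.9° → command heading 23.2°, groundspeed 171.2 kt

Leg 1: heading=172.6°, groundspeed=154.2 kt
Leg 2: heading=220.5°, groundspeed=175.6 kt
Leg 3: heading=23.2°, groundspeed=171.2 kt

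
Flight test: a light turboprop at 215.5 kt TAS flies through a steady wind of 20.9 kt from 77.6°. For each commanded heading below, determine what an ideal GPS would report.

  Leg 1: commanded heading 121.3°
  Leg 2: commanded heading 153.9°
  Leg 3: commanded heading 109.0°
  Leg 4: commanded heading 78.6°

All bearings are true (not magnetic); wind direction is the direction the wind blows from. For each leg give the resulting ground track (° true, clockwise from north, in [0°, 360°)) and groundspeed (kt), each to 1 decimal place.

Leg 1: heading 121.3°; drift +4.1° → track 125.4°, groundspeed 200.9 kt
Leg 2: heading 153.9°; drift +5.5° → track 159.4°, groundspeed 211.5 kt
Leg 3: heading 109.0°; drift +3.2° → track 112.2°, groundspeed 198.0 kt
Leg 4: heading 78.6°; drift +0.1° → track 78.7°, groundspeed 194.6 kt

Leg 1: track=125.4°, groundspeed=200.9 kt
Leg 2: track=159.4°, groundspeed=211.5 kt
Leg 3: track=112.2°, groundspeed=198.0 kt
Leg 4: track=78.7°, groundspeed=194.6 kt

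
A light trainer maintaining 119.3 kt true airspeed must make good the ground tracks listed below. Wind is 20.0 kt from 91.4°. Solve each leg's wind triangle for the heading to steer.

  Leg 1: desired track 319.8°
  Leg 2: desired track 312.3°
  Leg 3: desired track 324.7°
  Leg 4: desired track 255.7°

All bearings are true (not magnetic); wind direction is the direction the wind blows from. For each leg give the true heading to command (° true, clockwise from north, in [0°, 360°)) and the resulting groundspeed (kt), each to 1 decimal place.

Leg 1: heading=327.0°, groundspeed=131.6 kt
Leg 2: heading=318.6°, groundspeed=133.7 kt
Leg 3: heading=332.4°, groundspeed=130.2 kt
Leg 4: heading=253.1°, groundspeed=138.4 kt

Leg 1: desired track 319.8°; wind correction +7.2° → command heading 327.0°, groundspeed 131.6 kt
Leg 2: desired track 312.3°; wind correction +6.3° → command heading 318.6°, groundspeed 133.7 kt
Leg 3: desired track 324.7°; wind correction +7.7° → command heading 332.4°, groundspeed 130.2 kt
Leg 4: desired track 255.7°; wind correction -2.6° → command heading 253.1°, groundspeed 138.4 kt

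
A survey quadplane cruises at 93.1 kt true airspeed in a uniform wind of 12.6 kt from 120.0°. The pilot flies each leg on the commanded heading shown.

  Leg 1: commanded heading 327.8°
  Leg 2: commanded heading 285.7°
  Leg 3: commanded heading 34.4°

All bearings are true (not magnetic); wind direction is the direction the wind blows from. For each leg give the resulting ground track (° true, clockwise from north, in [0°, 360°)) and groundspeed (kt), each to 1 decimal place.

Leg 1: heading 327.8°; drift -3.2° → track 324.6°, groundspeed 104.4 kt
Leg 2: heading 285.7°; drift +1.7° → track 287.4°, groundspeed 105.4 kt
Leg 3: heading 34.4°; drift -7.8° → track 26.6°, groundspeed 93.0 kt

Leg 1: track=324.6°, groundspeed=104.4 kt
Leg 2: track=287.4°, groundspeed=105.4 kt
Leg 3: track=26.6°, groundspeed=93.0 kt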